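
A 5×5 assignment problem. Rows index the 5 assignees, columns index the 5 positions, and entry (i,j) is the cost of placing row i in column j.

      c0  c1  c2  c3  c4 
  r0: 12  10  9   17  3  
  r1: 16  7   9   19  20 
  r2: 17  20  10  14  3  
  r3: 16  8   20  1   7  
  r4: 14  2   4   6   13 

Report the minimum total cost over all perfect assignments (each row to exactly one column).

Minimum assignment cost: 27

one of 2 optimal assignments: row0→col0 (cost 12), row1→col1 (cost 7), row2→col4 (cost 3), row3→col3 (cost 1), row4→col2 (cost 4)
total = 12 + 7 + 3 + 1 + 4 = 27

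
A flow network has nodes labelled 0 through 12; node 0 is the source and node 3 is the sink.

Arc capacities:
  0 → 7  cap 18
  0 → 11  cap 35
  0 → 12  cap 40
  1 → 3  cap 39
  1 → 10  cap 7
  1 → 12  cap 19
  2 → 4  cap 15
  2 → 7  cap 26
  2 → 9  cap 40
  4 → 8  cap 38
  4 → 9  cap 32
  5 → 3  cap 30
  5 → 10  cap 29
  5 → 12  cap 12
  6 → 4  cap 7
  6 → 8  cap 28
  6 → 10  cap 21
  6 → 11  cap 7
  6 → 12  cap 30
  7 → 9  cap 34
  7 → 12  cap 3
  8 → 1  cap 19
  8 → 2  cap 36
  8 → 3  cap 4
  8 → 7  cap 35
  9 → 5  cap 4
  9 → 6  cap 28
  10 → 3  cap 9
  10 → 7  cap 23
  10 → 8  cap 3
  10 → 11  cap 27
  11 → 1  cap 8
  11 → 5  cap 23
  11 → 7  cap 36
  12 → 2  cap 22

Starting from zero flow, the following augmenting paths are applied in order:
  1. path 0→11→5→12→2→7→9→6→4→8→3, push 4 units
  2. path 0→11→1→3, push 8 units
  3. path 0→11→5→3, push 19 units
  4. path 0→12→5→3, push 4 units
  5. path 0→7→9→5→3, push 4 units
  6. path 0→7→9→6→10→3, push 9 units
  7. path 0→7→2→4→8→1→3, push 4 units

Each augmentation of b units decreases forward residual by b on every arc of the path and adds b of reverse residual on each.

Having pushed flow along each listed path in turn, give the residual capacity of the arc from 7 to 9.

after path 1 (0→11→5→12→2→7→9→6→4→8→3, push 4): res(7,9)=30
after path 2 (0→11→1→3, push 8): res(7,9)=30
after path 3 (0→11→5→3, push 19): res(7,9)=30
after path 4 (0→12→5→3, push 4): res(7,9)=30
after path 5 (0→7→9→5→3, push 4): res(7,9)=26
after path 6 (0→7→9→6→10→3, push 9): res(7,9)=17
after path 7 (0→7→2→4→8→1→3, push 4): res(7,9)=17

Residual capacity of (7,9): 17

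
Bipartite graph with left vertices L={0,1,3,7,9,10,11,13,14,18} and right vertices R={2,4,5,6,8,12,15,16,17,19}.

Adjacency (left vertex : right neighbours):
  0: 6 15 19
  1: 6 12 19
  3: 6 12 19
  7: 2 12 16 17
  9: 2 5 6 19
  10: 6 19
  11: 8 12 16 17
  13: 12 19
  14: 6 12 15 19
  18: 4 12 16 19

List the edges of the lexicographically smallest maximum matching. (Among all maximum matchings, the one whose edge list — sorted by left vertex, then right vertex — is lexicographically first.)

Lex-smallest maximum matching: {(0,6), (1,12), (3,19), (7,2), (9,5), (11,8), (14,15), (18,4)}

|M| = 8 (so the lex-smallest maximum matching has 8 edges)
process left vertices in ascending order; for each, take the smallest-labelled available neighbour that still permits 8 edges overall, or leave it unmatched if none does
lex-smallest matching: {0-6, 1-12, 3-19, 7-2, 9-5, 11-8, 14-15, 18-4}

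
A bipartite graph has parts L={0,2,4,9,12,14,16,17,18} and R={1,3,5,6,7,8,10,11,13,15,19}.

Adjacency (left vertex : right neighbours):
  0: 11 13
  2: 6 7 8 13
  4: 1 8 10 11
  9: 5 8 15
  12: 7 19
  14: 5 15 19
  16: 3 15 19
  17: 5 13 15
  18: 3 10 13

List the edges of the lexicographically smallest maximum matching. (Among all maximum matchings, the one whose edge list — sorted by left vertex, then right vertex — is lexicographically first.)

Lex-smallest maximum matching: {(0,11), (2,6), (4,1), (9,5), (12,7), (14,15), (16,3), (17,13), (18,10)}

|M| = 9 (so the lex-smallest maximum matching has 9 edges)
process left vertices in ascending order; for each, take the smallest-labelled available neighbour that still permits 9 edges overall, or leave it unmatched if none does
lex-smallest matching: {0-11, 2-6, 4-1, 9-5, 12-7, 14-15, 16-3, 17-13, 18-10}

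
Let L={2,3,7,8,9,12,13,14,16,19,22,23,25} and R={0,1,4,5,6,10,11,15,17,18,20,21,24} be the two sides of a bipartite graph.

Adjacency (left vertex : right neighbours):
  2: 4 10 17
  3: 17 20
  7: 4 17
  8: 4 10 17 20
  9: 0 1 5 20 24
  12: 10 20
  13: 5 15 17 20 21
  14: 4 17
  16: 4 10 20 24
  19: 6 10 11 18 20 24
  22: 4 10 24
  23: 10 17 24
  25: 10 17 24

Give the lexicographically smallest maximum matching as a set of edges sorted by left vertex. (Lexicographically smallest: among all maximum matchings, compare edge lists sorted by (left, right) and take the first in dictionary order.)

|M| = 8 (so the lex-smallest maximum matching has 8 edges)
process left vertices in ascending order; for each, take the smallest-labelled available neighbour that still permits 8 edges overall, or leave it unmatched if none does
lex-smallest matching: {2-4, 3-17, 8-10, 9-0, 12-20, 13-5, 16-24, 19-6}

Lex-smallest maximum matching: {(2,4), (3,17), (8,10), (9,0), (12,20), (13,5), (16,24), (19,6)}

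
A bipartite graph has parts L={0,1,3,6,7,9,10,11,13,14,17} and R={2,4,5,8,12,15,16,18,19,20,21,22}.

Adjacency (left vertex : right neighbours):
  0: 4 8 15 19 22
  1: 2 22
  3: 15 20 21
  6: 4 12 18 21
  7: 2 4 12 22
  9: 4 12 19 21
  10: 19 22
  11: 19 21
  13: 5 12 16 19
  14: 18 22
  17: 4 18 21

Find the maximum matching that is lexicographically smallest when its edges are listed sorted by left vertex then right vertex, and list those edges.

|M| = 10 (so the lex-smallest maximum matching has 10 edges)
process left vertices in ascending order; for each, take the smallest-labelled available neighbour that still permits 10 edges overall, or leave it unmatched if none does
lex-smallest matching: {0-8, 1-2, 3-15, 6-4, 7-12, 9-19, 10-22, 11-21, 13-5, 14-18}

Lex-smallest maximum matching: {(0,8), (1,2), (3,15), (6,4), (7,12), (9,19), (10,22), (11,21), (13,5), (14,18)}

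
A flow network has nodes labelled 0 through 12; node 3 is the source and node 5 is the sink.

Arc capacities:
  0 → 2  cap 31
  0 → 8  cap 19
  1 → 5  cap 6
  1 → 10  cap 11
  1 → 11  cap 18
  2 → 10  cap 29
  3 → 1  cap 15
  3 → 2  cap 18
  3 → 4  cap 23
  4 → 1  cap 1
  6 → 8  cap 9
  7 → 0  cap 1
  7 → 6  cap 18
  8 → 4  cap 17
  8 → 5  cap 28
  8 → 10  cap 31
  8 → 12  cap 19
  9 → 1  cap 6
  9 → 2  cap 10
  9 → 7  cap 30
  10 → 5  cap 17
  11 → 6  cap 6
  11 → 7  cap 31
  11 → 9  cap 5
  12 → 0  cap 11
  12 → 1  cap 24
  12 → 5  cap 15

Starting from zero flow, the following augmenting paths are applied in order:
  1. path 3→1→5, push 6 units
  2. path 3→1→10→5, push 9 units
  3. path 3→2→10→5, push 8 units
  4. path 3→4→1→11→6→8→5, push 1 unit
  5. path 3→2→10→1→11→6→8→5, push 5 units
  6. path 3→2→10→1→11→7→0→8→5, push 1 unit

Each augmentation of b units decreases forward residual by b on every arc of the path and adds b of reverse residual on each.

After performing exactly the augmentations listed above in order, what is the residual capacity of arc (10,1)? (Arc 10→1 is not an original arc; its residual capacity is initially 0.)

after path 1 (3→1→5, push 6): res(10,1)=0
after path 2 (3→1→10→5, push 9): res(10,1)=9
after path 3 (3→2→10→5, push 8): res(10,1)=9
after path 4 (3→4→1→11→6→8→5, push 1): res(10,1)=9
after path 5 (3→2→10→1→11→6→8→5, push 5): res(10,1)=4
after path 6 (3→2→10→1→11→7→0→8→5, push 1): res(10,1)=3

Residual capacity of (10,1): 3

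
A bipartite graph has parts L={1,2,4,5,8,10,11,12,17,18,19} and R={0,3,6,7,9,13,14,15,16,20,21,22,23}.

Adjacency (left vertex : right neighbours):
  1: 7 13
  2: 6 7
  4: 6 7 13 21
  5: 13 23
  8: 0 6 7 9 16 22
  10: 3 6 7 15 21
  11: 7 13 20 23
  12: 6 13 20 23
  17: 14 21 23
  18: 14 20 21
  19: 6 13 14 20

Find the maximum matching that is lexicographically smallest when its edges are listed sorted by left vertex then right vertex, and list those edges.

|M| = 9 (so the lex-smallest maximum matching has 9 edges)
process left vertices in ascending order; for each, take the smallest-labelled available neighbour that still permits 9 edges overall, or leave it unmatched if none does
lex-smallest matching: {1-7, 2-6, 4-13, 5-23, 8-0, 10-3, 11-20, 17-14, 18-21}

Lex-smallest maximum matching: {(1,7), (2,6), (4,13), (5,23), (8,0), (10,3), (11,20), (17,14), (18,21)}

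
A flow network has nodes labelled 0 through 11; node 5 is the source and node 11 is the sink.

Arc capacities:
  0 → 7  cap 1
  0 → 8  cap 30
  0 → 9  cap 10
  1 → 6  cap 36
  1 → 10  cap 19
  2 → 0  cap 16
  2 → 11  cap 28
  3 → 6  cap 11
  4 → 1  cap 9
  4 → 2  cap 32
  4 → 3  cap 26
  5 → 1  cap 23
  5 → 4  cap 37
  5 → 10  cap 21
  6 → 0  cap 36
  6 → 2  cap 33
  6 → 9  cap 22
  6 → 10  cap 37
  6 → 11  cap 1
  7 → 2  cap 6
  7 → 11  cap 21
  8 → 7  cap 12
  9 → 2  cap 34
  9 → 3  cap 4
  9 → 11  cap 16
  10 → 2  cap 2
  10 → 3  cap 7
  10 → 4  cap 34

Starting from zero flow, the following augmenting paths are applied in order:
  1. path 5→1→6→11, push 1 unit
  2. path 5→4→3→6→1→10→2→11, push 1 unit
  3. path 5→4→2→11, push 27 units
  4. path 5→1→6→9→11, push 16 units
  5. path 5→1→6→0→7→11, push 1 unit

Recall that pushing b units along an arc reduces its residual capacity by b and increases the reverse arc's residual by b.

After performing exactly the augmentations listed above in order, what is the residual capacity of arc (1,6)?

Residual capacity of (1,6): 19

after path 1 (5→1→6→11, push 1): res(1,6)=35
after path 2 (5→4→3→6→1→10→2→11, push 1): res(1,6)=36
after path 3 (5→4→2→11, push 27): res(1,6)=36
after path 4 (5→1→6→9→11, push 16): res(1,6)=20
after path 5 (5→1→6→0→7→11, push 1): res(1,6)=19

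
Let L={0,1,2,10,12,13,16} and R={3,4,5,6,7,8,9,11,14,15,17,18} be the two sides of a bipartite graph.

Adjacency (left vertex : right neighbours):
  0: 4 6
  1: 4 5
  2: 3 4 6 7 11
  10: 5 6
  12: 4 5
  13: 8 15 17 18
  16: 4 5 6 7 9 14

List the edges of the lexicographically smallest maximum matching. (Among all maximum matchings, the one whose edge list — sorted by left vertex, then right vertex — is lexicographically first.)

Lex-smallest maximum matching: {(0,4), (1,5), (2,3), (10,6), (13,8), (16,7)}

|M| = 6 (so the lex-smallest maximum matching has 6 edges)
process left vertices in ascending order; for each, take the smallest-labelled available neighbour that still permits 6 edges overall, or leave it unmatched if none does
lex-smallest matching: {0-4, 1-5, 2-3, 10-6, 13-8, 16-7}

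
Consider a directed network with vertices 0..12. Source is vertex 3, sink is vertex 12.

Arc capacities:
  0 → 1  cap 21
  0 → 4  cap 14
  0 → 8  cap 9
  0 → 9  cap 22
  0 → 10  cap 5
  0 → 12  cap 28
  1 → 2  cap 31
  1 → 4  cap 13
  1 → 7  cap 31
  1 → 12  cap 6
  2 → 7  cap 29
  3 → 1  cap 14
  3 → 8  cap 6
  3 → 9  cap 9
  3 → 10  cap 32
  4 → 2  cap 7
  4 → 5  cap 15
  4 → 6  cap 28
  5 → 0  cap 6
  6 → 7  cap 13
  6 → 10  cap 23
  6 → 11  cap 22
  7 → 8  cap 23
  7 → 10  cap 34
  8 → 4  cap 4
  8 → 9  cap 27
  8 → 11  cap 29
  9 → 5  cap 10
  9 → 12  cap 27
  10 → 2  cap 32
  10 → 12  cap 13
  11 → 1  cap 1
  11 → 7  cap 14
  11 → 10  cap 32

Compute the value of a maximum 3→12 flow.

augment #1: 3→1→12 bottleneck 6, total now 6
augment #2: 3→9→12 bottleneck 9, total now 15
augment #3: 3→10→12 bottleneck 13, total now 28
augment #4: 3→8→9→12 bottleneck 6, total now 34
augment #5: 3→1→4→5→0→12 bottleneck 6, total now 40
augment #6: 3→1→7→8→9→12 bottleneck 2, total now 42
augment #7: 3→10→2→7→8→9→12 bottleneck 10, total now 52

Maximum flow value: 52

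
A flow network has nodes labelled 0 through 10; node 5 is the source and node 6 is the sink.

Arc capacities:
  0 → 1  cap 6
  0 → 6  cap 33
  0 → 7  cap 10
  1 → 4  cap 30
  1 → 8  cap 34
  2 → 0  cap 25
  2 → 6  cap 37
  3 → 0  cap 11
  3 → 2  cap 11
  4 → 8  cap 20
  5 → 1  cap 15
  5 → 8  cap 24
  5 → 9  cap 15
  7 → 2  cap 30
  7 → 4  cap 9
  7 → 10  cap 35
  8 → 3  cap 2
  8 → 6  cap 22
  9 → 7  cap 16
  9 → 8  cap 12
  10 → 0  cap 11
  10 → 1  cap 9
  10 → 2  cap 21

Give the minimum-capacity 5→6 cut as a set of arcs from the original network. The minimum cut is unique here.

augment #1: 5→8→6 push 22
augment #2: 5→8→3→0→6 push 2
augment #3: 5→9→7→2→6 push 15
max flow = 39; residual-reachable set from 5 gives S-side
cut edges (S→T): {(5,9), (8,3), (8,6)} total cap 39

Min-cut arcs: {(5,9), (8,3), (8,6)} (total capacity 39)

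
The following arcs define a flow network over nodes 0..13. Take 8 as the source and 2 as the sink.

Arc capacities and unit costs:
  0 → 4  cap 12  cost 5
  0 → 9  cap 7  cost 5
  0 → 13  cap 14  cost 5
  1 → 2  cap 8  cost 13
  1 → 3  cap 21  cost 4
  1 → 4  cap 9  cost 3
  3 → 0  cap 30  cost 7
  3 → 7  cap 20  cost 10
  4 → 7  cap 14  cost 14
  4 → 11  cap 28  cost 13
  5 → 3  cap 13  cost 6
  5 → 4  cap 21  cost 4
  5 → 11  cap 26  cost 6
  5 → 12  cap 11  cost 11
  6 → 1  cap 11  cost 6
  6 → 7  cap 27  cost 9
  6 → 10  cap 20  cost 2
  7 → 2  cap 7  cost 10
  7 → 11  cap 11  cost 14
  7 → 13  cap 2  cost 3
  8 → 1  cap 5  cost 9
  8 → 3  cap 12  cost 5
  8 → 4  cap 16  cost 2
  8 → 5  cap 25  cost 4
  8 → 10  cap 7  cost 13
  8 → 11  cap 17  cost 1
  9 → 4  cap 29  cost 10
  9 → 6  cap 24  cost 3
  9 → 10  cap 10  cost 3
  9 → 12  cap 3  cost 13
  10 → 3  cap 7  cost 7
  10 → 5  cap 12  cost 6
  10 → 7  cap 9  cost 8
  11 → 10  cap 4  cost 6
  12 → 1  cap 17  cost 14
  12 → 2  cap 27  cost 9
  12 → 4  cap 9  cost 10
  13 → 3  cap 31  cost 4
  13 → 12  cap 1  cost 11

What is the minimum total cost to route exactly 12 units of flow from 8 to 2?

Minimum cost for 12 units: 278

shortest-cost path #1: 8→1→2 push 5 @ unit cost 22 (adds 110)
shortest-cost path #2: 8→5→12→2 push 7 @ unit cost 24 (adds 168)
total cost = 278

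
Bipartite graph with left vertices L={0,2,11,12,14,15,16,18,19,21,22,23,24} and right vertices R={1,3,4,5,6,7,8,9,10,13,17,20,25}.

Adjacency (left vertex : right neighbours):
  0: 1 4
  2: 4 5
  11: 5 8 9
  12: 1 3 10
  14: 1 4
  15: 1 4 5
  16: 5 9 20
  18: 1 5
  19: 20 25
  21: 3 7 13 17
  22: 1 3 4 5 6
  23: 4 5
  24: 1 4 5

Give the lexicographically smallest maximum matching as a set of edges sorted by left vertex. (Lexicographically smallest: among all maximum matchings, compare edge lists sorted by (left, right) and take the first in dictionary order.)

|M| = 9 (so the lex-smallest maximum matching has 9 edges)
process left vertices in ascending order; for each, take the smallest-labelled available neighbour that still permits 9 edges overall, or leave it unmatched if none does
lex-smallest matching: {0-1, 2-4, 11-8, 12-3, 15-5, 16-9, 19-20, 21-7, 22-6}

Lex-smallest maximum matching: {(0,1), (2,4), (11,8), (12,3), (15,5), (16,9), (19,20), (21,7), (22,6)}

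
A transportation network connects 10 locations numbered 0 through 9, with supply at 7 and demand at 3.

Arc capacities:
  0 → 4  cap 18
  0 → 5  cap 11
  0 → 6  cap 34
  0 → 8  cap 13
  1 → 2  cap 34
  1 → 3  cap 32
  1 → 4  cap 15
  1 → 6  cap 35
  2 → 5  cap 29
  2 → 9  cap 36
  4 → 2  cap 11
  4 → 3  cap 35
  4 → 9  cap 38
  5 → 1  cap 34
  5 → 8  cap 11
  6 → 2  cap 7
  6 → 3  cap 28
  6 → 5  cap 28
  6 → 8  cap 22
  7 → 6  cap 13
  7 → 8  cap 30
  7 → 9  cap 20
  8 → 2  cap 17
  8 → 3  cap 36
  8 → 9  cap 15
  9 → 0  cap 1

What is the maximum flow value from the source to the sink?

augment #1: 7→6→3 bottleneck 13, total now 13
augment #2: 7→8→3 bottleneck 30, total now 43
augment #3: 7→9→0→4→3 bottleneck 1, total now 44

Maximum flow value: 44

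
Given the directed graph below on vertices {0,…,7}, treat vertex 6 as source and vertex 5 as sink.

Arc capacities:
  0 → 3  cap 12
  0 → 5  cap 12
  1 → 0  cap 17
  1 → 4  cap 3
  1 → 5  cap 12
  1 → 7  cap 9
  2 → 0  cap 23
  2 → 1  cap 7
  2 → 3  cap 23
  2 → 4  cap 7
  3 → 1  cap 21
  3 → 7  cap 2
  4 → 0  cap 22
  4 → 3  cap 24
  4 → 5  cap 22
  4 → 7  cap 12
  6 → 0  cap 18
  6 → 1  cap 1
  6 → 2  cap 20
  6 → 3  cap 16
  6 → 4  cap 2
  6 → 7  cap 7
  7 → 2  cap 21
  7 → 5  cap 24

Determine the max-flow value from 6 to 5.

augment #1: 6→0→5 bottleneck 12, total now 12
augment #2: 6→1→5 bottleneck 1, total now 13
augment #3: 6→4→5 bottleneck 2, total now 15
augment #4: 6→7→5 bottleneck 7, total now 22
augment #5: 6→2→1→5 bottleneck 7, total now 29
augment #6: 6→2→4→5 bottleneck 7, total now 36
augment #7: 6→3→1→5 bottleneck 4, total now 40
augment #8: 6→3→7→5 bottleneck 2, total now 42
augment #9: 6→3→1→4→5 bottleneck 3, total now 45
augment #10: 6→3→1→7→5 bottleneck 7, total now 52
augment #11: 6→0→3→1→7→5 bottleneck 2, total now 54

Maximum flow value: 54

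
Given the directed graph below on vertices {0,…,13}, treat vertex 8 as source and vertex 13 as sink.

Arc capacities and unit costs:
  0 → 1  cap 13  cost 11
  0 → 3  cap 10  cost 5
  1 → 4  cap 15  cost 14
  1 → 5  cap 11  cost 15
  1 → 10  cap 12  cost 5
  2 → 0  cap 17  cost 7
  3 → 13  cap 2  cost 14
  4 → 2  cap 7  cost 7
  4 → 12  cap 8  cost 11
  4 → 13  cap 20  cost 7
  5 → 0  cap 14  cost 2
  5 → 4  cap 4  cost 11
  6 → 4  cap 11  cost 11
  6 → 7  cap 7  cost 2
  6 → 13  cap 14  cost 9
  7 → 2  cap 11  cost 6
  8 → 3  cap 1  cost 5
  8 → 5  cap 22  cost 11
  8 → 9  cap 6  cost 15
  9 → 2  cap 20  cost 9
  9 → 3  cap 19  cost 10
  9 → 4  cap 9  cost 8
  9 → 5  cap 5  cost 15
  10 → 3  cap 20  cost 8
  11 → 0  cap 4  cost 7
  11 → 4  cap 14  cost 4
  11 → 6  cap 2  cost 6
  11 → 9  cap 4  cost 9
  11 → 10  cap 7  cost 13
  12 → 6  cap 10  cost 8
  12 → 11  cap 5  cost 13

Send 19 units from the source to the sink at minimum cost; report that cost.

shortest-cost path #1: 8→3→13 push 1 @ unit cost 19 (adds 19)
shortest-cost path #2: 8→5→4→13 push 4 @ unit cost 29 (adds 116)
shortest-cost path #3: 8→9→4→13 push 6 @ unit cost 30 (adds 180)
shortest-cost path #4: 8→5→0→3→13 push 1 @ unit cost 32 (adds 32)
shortest-cost path #5: 8→5→0→1→4→13 push 7 @ unit cost 45 (adds 315)
total cost = 662

Minimum cost for 19 units: 662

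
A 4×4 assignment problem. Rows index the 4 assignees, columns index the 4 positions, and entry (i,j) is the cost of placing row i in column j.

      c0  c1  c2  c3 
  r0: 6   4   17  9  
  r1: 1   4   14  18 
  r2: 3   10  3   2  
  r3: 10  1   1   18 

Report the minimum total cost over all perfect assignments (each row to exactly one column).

optimal assignment: row0→col1 (cost 4), row1→col0 (cost 1), row2→col3 (cost 2), row3→col2 (cost 1)
total = 4 + 1 + 2 + 1 = 8

Minimum assignment cost: 8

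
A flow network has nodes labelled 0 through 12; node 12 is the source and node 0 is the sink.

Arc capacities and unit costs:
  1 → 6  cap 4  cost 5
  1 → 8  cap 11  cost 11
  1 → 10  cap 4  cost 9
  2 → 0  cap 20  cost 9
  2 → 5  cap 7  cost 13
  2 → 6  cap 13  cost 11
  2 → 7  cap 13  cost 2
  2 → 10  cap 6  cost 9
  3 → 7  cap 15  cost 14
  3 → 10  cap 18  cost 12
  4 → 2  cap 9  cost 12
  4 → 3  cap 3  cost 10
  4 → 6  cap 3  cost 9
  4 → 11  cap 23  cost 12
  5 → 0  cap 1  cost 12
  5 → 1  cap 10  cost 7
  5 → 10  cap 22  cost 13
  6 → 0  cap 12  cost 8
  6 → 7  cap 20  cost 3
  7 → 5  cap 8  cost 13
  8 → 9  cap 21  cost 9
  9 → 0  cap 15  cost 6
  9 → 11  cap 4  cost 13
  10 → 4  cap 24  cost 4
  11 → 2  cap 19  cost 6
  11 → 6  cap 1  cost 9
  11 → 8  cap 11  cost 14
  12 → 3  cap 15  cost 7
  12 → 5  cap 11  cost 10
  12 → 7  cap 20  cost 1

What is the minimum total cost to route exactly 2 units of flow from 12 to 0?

shortest-cost path #1: 12→5→0 push 1 @ unit cost 22 (adds 22)
shortest-cost path #2: 12→5→1→6→0 push 1 @ unit cost 30 (adds 30)
total cost = 52

Minimum cost for 2 units: 52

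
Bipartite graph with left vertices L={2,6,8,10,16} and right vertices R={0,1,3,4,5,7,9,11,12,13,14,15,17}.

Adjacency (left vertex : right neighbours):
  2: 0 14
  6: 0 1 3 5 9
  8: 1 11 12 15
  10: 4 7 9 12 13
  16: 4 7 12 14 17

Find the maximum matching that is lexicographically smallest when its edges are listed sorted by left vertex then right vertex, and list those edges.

Lex-smallest maximum matching: {(2,0), (6,1), (8,11), (10,4), (16,7)}

|M| = 5 (so the lex-smallest maximum matching has 5 edges)
process left vertices in ascending order; for each, take the smallest-labelled available neighbour that still permits 5 edges overall, or leave it unmatched if none does
lex-smallest matching: {2-0, 6-1, 8-11, 10-4, 16-7}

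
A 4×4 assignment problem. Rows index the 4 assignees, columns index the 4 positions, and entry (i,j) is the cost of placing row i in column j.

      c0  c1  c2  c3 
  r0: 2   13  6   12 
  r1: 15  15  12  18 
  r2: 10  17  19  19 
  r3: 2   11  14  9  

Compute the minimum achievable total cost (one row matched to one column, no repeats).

one of 2 optimal assignments: row0→col0 (cost 2), row1→col2 (cost 12), row2→col1 (cost 17), row3→col3 (cost 9)
total = 2 + 12 + 17 + 9 = 40

Minimum assignment cost: 40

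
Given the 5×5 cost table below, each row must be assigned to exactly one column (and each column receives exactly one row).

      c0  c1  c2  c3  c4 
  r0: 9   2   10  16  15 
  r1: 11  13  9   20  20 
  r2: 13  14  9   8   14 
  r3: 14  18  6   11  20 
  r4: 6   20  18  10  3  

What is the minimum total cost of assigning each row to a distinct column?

Minimum assignment cost: 30

optimal assignment: row0→col1 (cost 2), row1→col0 (cost 11), row2→col3 (cost 8), row3→col2 (cost 6), row4→col4 (cost 3)
total = 2 + 11 + 8 + 6 + 3 = 30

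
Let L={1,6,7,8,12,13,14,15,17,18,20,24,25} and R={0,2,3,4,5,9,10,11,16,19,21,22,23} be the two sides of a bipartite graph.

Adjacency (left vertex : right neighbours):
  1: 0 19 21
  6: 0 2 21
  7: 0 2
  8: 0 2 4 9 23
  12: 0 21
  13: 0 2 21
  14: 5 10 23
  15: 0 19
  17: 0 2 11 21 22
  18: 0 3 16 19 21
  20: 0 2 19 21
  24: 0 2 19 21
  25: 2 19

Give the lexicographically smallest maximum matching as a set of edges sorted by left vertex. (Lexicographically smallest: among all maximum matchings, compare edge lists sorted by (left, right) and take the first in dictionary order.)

|M| = 8 (so the lex-smallest maximum matching has 8 edges)
process left vertices in ascending order; for each, take the smallest-labelled available neighbour that still permits 8 edges overall, or leave it unmatched if none does
lex-smallest matching: {1-0, 6-2, 8-4, 12-21, 14-5, 15-19, 17-11, 18-3}

Lex-smallest maximum matching: {(1,0), (6,2), (8,4), (12,21), (14,5), (15,19), (17,11), (18,3)}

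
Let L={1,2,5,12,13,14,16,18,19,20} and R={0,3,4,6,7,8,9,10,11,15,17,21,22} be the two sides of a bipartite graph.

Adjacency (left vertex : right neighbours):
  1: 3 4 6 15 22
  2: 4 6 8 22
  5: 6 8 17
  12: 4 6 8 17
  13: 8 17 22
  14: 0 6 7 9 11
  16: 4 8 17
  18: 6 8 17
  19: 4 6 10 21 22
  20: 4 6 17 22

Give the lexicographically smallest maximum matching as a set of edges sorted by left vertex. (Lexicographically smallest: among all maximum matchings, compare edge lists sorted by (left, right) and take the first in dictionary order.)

Lex-smallest maximum matching: {(1,3), (2,4), (5,6), (12,8), (13,17), (14,0), (19,10), (20,22)}

|M| = 8 (so the lex-smallest maximum matching has 8 edges)
process left vertices in ascending order; for each, take the smallest-labelled available neighbour that still permits 8 edges overall, or leave it unmatched if none does
lex-smallest matching: {1-3, 2-4, 5-6, 12-8, 13-17, 14-0, 19-10, 20-22}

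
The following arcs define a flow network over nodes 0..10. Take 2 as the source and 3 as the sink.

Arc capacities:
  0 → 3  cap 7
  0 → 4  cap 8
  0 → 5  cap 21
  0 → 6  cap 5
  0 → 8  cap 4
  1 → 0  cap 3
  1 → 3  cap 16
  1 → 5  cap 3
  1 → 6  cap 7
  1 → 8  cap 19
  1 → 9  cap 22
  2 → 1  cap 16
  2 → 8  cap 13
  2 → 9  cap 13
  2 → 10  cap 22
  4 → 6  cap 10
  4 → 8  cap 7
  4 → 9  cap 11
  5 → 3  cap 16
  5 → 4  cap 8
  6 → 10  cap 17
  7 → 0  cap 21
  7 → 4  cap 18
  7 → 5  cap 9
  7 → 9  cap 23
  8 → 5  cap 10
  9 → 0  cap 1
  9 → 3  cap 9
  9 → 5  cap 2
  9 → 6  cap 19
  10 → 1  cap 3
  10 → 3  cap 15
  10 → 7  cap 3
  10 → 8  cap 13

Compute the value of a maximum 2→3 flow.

Maximum flow value: 59

augment #1: 2→1→3 bottleneck 16, total now 16
augment #2: 2→9→3 bottleneck 9, total now 25
augment #3: 2→10→3 bottleneck 15, total now 40
augment #4: 2→8→5→3 bottleneck 10, total now 50
augment #5: 2→9→0→3 bottleneck 1, total now 51
augment #6: 2→9→5→3 bottleneck 2, total now 53
augment #7: 2→10→1→0→3 bottleneck 3, total now 56
augment #8: 2→10→7→0→3 bottleneck 3, total now 59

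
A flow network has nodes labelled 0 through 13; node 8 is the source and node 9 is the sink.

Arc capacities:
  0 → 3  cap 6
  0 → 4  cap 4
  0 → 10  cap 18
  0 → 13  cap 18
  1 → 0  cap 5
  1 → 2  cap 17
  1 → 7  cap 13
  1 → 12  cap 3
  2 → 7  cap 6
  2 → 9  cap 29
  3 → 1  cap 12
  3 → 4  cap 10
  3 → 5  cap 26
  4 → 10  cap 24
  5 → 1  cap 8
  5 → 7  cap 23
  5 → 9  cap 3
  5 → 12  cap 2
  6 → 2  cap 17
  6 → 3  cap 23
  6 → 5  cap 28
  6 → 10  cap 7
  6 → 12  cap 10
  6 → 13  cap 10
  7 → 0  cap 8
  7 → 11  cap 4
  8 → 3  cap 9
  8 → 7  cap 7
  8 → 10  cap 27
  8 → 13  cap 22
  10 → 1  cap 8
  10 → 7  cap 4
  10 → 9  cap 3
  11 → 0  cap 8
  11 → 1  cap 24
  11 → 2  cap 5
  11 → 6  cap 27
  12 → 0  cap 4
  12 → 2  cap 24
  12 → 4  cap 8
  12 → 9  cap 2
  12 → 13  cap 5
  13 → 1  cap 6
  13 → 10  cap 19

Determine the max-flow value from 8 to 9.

Maximum flow value: 32

augment #1: 8→10→9 bottleneck 3, total now 3
augment #2: 8→3→5→9 bottleneck 3, total now 6
augment #3: 8→3→1→2→9 bottleneck 6, total now 12
augment #4: 8→7→11→2→9 bottleneck 4, total now 16
augment #5: 8→10→1→2→9 bottleneck 8, total now 24
augment #6: 8→13→1→2→9 bottleneck 3, total now 27
augment #7: 8→13→1→12→9 bottleneck 2, total now 29
augment #8: 8→13→1→12→2→9 bottleneck 1, total now 30
augment #9: 8→7→0→3→5→12→2→9 bottleneck 2, total now 32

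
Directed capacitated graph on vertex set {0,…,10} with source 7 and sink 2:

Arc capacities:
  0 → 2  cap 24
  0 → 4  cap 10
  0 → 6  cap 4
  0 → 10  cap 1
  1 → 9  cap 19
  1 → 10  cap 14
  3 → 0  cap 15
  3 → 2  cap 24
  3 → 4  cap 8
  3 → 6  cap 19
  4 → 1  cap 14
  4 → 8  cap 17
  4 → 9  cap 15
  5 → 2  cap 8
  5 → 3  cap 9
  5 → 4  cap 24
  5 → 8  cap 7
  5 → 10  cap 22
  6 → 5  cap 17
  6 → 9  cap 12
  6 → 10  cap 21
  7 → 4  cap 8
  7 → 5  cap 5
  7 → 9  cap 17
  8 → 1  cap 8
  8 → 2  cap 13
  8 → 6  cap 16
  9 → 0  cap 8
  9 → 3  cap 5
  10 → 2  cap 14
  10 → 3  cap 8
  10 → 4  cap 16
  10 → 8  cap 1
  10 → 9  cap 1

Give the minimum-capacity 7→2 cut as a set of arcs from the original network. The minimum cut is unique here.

augment #1: 7→5→2 push 5
augment #2: 7→4→8→2 push 8
augment #3: 7→9→0→2 push 8
augment #4: 7→9→3→2 push 5
max flow = 26; residual-reachable set from 7 gives S-side
cut edges (S→T): {(7,4), (7,5), (9,0), (9,3)} total cap 26

Min-cut arcs: {(7,4), (7,5), (9,0), (9,3)} (total capacity 26)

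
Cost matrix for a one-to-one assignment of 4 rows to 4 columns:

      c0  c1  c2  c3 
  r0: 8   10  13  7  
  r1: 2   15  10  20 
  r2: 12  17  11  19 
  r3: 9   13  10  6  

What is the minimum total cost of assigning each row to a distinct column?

optimal assignment: row0→col1 (cost 10), row1→col0 (cost 2), row2→col2 (cost 11), row3→col3 (cost 6)
total = 10 + 2 + 11 + 6 = 29

Minimum assignment cost: 29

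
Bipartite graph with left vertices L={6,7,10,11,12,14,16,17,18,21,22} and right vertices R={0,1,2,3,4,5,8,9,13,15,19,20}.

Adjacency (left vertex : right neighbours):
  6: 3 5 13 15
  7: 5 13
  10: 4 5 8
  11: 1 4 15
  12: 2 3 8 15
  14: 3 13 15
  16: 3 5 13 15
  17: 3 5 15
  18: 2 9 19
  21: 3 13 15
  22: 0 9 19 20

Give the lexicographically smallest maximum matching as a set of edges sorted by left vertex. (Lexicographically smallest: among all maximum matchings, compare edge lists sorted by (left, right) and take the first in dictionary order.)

Lex-smallest maximum matching: {(6,3), (7,5), (10,4), (11,1), (12,2), (14,13), (16,15), (18,9), (22,0)}

|M| = 9 (so the lex-smallest maximum matching has 9 edges)
process left vertices in ascending order; for each, take the smallest-labelled available neighbour that still permits 9 edges overall, or leave it unmatched if none does
lex-smallest matching: {6-3, 7-5, 10-4, 11-1, 12-2, 14-13, 16-15, 18-9, 22-0}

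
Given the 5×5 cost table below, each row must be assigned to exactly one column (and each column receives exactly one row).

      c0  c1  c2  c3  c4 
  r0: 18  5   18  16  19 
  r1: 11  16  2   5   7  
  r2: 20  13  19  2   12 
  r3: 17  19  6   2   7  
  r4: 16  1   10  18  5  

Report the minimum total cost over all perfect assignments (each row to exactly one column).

optimal assignment: row0→col1 (cost 5), row1→col0 (cost 11), row2→col3 (cost 2), row3→col2 (cost 6), row4→col4 (cost 5)
total = 5 + 11 + 2 + 6 + 5 = 29

Minimum assignment cost: 29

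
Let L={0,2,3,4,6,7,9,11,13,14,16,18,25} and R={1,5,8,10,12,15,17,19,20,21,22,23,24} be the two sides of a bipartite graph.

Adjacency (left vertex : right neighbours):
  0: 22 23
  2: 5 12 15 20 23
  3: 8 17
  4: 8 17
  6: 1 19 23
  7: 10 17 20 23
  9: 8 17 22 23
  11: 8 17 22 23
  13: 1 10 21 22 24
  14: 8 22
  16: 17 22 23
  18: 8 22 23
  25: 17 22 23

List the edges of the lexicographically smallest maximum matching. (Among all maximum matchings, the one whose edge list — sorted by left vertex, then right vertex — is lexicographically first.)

Lex-smallest maximum matching: {(0,22), (2,5), (3,8), (4,17), (6,1), (7,10), (9,23), (13,21)}

|M| = 8 (so the lex-smallest maximum matching has 8 edges)
process left vertices in ascending order; for each, take the smallest-labelled available neighbour that still permits 8 edges overall, or leave it unmatched if none does
lex-smallest matching: {0-22, 2-5, 3-8, 4-17, 6-1, 7-10, 9-23, 13-21}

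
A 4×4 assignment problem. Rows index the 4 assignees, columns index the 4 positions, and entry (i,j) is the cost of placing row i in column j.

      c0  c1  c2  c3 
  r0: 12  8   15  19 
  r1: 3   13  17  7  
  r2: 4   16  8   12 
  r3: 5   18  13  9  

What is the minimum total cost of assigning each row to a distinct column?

Minimum assignment cost: 28

one of 2 optimal assignments: row0→col1 (cost 8), row1→col0 (cost 3), row2→col2 (cost 8), row3→col3 (cost 9)
total = 8 + 3 + 8 + 9 = 28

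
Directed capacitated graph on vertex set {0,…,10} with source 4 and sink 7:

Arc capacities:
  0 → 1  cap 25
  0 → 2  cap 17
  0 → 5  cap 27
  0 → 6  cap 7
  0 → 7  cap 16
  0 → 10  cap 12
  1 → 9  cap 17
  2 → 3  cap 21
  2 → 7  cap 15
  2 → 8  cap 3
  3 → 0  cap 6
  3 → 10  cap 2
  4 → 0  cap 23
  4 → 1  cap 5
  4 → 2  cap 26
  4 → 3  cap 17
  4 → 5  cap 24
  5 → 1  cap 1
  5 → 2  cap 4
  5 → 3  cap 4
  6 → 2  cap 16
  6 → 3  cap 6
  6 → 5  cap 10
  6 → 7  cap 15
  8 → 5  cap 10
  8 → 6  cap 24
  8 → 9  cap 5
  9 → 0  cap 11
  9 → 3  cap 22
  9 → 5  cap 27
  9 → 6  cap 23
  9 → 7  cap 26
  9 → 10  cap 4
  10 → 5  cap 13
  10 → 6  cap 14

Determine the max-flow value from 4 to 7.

augment #1: 4→0→7 bottleneck 16, total now 16
augment #2: 4→2→7 bottleneck 15, total now 31
augment #3: 4→0→6→7 bottleneck 7, total now 38
augment #4: 4→1→9→7 bottleneck 5, total now 43
augment #5: 4→2→8→6→7 bottleneck 3, total now 46
augment #6: 4→3→10→6→7 bottleneck 2, total now 48
augment #7: 4→5→1→9→7 bottleneck 1, total now 49
augment #8: 4→3→0→1→9→7 bottleneck 6, total now 55

Maximum flow value: 55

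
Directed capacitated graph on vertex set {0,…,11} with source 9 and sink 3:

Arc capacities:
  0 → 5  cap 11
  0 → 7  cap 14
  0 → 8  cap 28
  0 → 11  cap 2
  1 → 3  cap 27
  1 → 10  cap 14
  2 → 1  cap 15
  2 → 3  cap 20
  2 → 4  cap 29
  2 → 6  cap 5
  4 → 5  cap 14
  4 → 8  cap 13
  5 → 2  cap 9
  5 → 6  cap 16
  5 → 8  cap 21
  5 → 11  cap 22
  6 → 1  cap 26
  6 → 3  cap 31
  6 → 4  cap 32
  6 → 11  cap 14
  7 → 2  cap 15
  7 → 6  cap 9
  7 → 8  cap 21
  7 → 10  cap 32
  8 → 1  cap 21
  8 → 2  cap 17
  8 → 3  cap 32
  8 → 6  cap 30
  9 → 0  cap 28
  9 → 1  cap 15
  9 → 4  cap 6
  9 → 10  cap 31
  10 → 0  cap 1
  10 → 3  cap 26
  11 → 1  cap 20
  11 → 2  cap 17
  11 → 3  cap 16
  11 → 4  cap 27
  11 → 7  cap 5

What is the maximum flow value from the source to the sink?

Maximum flow value: 76

augment #1: 9→1→3 bottleneck 15, total now 15
augment #2: 9→10→3 bottleneck 26, total now 41
augment #3: 9→0→8→3 bottleneck 28, total now 69
augment #4: 9→4→8→3 bottleneck 4, total now 73
augment #5: 9→4→5→2→3 bottleneck 2, total now 75
augment #6: 9→10→0→11→3 bottleneck 1, total now 76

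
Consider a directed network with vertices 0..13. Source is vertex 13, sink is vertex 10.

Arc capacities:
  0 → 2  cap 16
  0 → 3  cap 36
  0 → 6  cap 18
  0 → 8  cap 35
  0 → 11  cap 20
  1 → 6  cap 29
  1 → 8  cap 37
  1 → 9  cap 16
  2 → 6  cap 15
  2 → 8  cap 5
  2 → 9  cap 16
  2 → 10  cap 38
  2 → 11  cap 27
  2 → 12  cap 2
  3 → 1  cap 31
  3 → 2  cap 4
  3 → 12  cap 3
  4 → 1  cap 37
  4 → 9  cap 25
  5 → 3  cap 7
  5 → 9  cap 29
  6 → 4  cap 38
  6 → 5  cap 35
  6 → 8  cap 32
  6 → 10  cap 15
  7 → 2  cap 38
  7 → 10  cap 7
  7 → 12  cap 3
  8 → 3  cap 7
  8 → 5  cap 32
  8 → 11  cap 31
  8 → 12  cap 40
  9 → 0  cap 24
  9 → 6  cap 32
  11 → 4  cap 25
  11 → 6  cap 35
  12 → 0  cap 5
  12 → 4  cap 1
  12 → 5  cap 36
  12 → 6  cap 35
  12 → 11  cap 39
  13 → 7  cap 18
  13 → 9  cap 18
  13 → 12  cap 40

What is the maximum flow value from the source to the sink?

augment #1: 13→7→10 bottleneck 7, total now 7
augment #2: 13→7→2→10 bottleneck 11, total now 18
augment #3: 13→9→6→10 bottleneck 15, total now 33
augment #4: 13→9→0→2→10 bottleneck 3, total now 36
augment #5: 13→12→0→2→10 bottleneck 5, total now 41
augment #6: 13→12→5→3→2→10 bottleneck 4, total now 45
augment #7: 13→12→4→9→0→2→10 bottleneck 1, total now 46
augment #8: 13→12→5→9→0→2→10 bottleneck 7, total now 53

Maximum flow value: 53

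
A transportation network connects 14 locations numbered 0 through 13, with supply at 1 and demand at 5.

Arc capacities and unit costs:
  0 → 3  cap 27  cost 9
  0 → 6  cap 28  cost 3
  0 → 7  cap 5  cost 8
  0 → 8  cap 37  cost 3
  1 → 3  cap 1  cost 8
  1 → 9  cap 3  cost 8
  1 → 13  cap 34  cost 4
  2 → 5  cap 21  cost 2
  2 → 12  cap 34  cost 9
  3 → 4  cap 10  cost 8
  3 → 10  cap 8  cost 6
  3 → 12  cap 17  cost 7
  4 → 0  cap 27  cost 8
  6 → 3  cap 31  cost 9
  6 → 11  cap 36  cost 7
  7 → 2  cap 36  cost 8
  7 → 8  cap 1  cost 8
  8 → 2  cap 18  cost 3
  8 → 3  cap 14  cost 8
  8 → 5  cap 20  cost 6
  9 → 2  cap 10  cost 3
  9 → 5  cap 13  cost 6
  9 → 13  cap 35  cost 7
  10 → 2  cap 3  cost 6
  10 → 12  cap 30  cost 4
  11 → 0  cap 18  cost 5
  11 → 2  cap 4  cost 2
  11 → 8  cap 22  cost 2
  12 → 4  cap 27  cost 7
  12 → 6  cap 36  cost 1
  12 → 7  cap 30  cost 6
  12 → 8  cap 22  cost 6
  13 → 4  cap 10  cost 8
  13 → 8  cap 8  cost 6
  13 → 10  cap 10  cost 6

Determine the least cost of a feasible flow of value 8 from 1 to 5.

shortest-cost path #1: 1→9→2→5 push 3 @ unit cost 13 (adds 39)
shortest-cost path #2: 1→13→8→2→5 push 5 @ unit cost 15 (adds 75)
total cost = 114

Minimum cost for 8 units: 114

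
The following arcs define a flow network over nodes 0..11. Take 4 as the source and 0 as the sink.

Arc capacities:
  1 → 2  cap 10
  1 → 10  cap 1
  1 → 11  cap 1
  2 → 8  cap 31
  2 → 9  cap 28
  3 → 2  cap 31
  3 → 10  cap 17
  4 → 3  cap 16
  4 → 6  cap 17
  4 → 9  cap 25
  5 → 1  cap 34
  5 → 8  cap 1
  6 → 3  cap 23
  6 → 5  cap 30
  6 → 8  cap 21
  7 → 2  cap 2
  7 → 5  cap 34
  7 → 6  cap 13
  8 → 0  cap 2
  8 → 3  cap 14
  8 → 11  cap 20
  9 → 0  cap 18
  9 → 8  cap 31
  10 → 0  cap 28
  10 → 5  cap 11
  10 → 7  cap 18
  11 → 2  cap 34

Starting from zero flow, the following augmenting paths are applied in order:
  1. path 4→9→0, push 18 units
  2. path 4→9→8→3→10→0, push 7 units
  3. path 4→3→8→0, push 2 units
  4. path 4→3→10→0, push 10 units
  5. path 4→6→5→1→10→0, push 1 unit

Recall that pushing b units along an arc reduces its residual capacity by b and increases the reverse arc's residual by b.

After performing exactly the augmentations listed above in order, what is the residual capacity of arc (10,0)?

Residual capacity of (10,0): 10

after path 1 (4→9→0, push 18): res(10,0)=28
after path 2 (4→9→8→3→10→0, push 7): res(10,0)=21
after path 3 (4→3→8→0, push 2): res(10,0)=21
after path 4 (4→3→10→0, push 10): res(10,0)=11
after path 5 (4→6→5→1→10→0, push 1): res(10,0)=10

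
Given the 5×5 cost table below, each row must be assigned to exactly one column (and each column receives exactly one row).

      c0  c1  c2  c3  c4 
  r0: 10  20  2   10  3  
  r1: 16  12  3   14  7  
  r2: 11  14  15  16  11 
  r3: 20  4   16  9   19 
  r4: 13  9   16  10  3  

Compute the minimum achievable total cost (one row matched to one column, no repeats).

Minimum assignment cost: 31

one of 2 optimal assignments: row0→col3 (cost 10), row1→col2 (cost 3), row2→col0 (cost 11), row3→col1 (cost 4), row4→col4 (cost 3)
total = 10 + 3 + 11 + 4 + 3 = 31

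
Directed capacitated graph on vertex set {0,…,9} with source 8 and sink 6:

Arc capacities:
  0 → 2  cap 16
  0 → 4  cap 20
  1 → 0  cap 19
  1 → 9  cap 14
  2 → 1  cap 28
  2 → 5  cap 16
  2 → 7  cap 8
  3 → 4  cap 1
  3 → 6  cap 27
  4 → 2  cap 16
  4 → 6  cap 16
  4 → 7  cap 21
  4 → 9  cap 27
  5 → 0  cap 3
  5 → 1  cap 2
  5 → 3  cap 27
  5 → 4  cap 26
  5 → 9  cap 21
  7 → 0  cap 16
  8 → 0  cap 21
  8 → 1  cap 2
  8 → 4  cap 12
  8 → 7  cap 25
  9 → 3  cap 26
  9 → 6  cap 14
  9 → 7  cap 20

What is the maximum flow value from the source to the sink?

Maximum flow value: 50

augment #1: 8→4→6 bottleneck 12, total now 12
augment #2: 8→0→4→6 bottleneck 4, total now 16
augment #3: 8→1→9→6 bottleneck 2, total now 18
augment #4: 8→0→4→9→6 bottleneck 12, total now 30
augment #5: 8→0→2→5→3→6 bottleneck 5, total now 35
augment #6: 8→7→0→2→5→3→6 bottleneck 11, total now 46
augment #7: 8→7→0→4→9→3→6 bottleneck 4, total now 50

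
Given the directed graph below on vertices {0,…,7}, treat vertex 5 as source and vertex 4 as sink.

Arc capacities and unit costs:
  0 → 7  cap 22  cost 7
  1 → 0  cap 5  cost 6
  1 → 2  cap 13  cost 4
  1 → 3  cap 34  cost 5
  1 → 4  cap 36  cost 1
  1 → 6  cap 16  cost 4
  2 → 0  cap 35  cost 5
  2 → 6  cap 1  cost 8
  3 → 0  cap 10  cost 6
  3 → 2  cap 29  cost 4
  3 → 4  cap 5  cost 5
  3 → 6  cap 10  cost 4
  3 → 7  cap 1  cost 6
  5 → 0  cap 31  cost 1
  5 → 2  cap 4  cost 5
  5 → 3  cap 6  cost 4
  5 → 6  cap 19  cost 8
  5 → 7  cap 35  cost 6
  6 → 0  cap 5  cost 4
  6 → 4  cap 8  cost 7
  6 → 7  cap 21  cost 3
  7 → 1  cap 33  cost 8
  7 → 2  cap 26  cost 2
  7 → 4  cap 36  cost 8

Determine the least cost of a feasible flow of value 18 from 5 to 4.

Minimum cost for 18 units: 227

shortest-cost path #1: 5→3→4 push 5 @ unit cost 9 (adds 45)
shortest-cost path #2: 5→7→4 push 13 @ unit cost 14 (adds 182)
total cost = 227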